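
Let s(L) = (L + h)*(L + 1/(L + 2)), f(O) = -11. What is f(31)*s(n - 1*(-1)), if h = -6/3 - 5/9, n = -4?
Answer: -2200/9 ≈ -244.44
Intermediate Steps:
h = -23/9 (h = -6*⅓ - 5*⅑ = -2 - 5/9 = -23/9 ≈ -2.5556)
s(L) = (-23/9 + L)*(L + 1/(2 + L)) (s(L) = (L - 23/9)*(L + 1/(L + 2)) = (-23/9 + L)*(L + 1/(2 + L)))
f(31)*s(n - 1*(-1)) = -11*(-23 - 37*(-4 - 1*(-1)) - 5*(-4 - 1*(-1))² + 9*(-4 - 1*(-1))³)/(9*(2 + (-4 - 1*(-1)))) = -11*(-23 - 37*(-4 + 1) - 5*(-4 + 1)² + 9*(-4 + 1)³)/(9*(2 + (-4 + 1))) = -11*(-23 - 37*(-3) - 5*(-3)² + 9*(-3)³)/(9*(2 - 3)) = -11*(-23 + 111 - 5*9 + 9*(-27))/(9*(-1)) = -11*(-1)*(-23 + 111 - 45 - 243)/9 = -11*(-1)*(-200)/9 = -11*200/9 = -2200/9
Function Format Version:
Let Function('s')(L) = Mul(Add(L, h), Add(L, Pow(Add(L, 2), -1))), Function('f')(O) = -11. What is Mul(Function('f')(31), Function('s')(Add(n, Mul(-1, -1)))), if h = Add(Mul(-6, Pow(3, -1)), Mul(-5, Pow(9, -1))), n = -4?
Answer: Rational(-2200, 9) ≈ -244.44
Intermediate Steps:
h = Rational(-23, 9) (h = Add(Mul(-6, Rational(1, 3)), Mul(-5, Rational(1, 9))) = Add(-2, Rational(-5, 9)) = Rational(-23, 9) ≈ -2.5556)
Function('s')(L) = Mul(Add(Rational(-23, 9), L), Add(L, Pow(Add(2, L), -1))) (Function('s')(L) = Mul(Add(L, Rational(-23, 9)), Add(L, Pow(Add(L, 2), -1))) = Mul(Add(Rational(-23, 9), L), Add(L, Pow(Add(2, L), -1))))
Mul(Function('f')(31), Function('s')(Add(n, Mul(-1, -1)))) = Mul(-11, Mul(Rational(1, 9), Pow(Add(2, Add(-4, Mul(-1, -1))), -1), Add(-23, Mul(-37, Add(-4, Mul(-1, -1))), Mul(-5, Pow(Add(-4, Mul(-1, -1)), 2)), Mul(9, Pow(Add(-4, Mul(-1, -1)), 3))))) = Mul(-11, Mul(Rational(1, 9), Pow(Add(2, Add(-4, 1)), -1), Add(-23, Mul(-37, Add(-4, 1)), Mul(-5, Pow(Add(-4, 1), 2)), Mul(9, Pow(Add(-4, 1), 3))))) = Mul(-11, Mul(Rational(1, 9), Pow(Add(2, -3), -1), Add(-23, Mul(-37, -3), Mul(-5, Pow(-3, 2)), Mul(9, Pow(-3, 3))))) = Mul(-11, Mul(Rational(1, 9), Pow(-1, -1), Add(-23, 111, Mul(-5, 9), Mul(9, -27)))) = Mul(-11, Mul(Rational(1, 9), -1, Add(-23, 111, -45, -243))) = Mul(-11, Mul(Rational(1, 9), -1, -200)) = Mul(-11, Rational(200, 9)) = Rational(-2200, 9)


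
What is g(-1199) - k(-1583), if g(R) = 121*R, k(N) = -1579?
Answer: -143500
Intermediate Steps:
g(-1199) - k(-1583) = 121*(-1199) - 1*(-1579) = -145079 + 1579 = -143500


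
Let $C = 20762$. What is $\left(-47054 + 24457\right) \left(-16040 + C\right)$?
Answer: $-106703034$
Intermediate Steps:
$\left(-47054 + 24457\right) \left(-16040 + C\right) = \left(-47054 + 24457\right) \left(-16040 + 20762\right) = \left(-22597\right) 4722 = -106703034$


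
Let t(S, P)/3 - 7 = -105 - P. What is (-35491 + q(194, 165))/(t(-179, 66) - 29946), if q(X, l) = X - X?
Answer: 35491/30438 ≈ 1.1660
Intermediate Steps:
t(S, P) = -294 - 3*P (t(S, P) = 21 + 3*(-105 - P) = 21 + (-315 - 3*P) = -294 - 3*P)
q(X, l) = 0
(-35491 + q(194, 165))/(t(-179, 66) - 29946) = (-35491 + 0)/((-294 - 3*66) - 29946) = -35491/((-294 - 198) - 29946) = -35491/(-492 - 29946) = -35491/(-30438) = -35491*(-1/30438) = 35491/30438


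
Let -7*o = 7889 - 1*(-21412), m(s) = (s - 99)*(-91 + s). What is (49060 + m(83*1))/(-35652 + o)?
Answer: -114772/92955 ≈ -1.2347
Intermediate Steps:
m(s) = (-99 + s)*(-91 + s)
o = -29301/7 (o = -(7889 - 1*(-21412))/7 = -(7889 + 21412)/7 = -⅐*29301 = -29301/7 ≈ -4185.9)
(49060 + m(83*1))/(-35652 + o) = (49060 + (9009 + (83*1)² - 15770))/(-35652 - 29301/7) = (49060 + (9009 + 83² - 190*83))/(-278865/7) = (49060 + (9009 + 6889 - 15770))*(-7/278865) = (49060 + 128)*(-7/278865) = 49188*(-7/278865) = -114772/92955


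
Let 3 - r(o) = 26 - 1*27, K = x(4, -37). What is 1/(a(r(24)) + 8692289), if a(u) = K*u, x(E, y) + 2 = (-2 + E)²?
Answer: 1/8692297 ≈ 1.1504e-7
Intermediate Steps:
x(E, y) = -2 + (-2 + E)²
K = 2 (K = -2 + (-2 + 4)² = -2 + 2² = -2 + 4 = 2)
r(o) = 4 (r(o) = 3 - (26 - 1*27) = 3 - (26 - 27) = 3 - 1*(-1) = 3 + 1 = 4)
a(u) = 2*u
1/(a(r(24)) + 8692289) = 1/(2*4 + 8692289) = 1/(8 + 8692289) = 1/8692297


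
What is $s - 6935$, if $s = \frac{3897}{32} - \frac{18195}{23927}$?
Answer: $- \frac{5217218561}{765664} \approx -6814.0$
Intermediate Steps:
$s = \frac{92661279}{765664}$ ($s = 3897 \cdot \frac{1}{32} - \frac{18195}{23927} = \frac{3897}{32} - \frac{18195}{23927} = \frac{92661279}{765664} \approx 121.02$)
$s - 6935 = \frac{92661279}{765664} - 6935 = - \frac{5217218561}{765664}$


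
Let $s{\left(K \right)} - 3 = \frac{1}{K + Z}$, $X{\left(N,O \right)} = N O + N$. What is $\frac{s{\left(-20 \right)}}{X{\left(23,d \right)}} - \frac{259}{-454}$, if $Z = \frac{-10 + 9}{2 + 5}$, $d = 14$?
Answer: $\frac{12787919}{22084830} \approx 0.57904$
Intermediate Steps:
$X{\left(N,O \right)} = N + N O$
$Z = - \frac{1}{7} \approx -0.14286$
$s{\left(K \right)} = 3 + \frac{1}{- \frac{1}{7} + K}$ ($s{\left(K \right)} = 3 + \frac{1}{K - \frac{1}{7}} = 3 + \frac{1}{- \frac{1}{7} + K}$)
$\frac{s{\left(-20 \right)}}{X{\left(23,d \right)}} - \frac{259}{-454} = \frac{\frac{1}{-1 + 7 \left(-20\right)} \left(4 + 21 \left(-20\right)\right)}{23 \left(1 + 14\right)} - \frac{259}{-454} = \frac{\frac{1}{-1 - 140} \left(4 - 420\right)}{23 \cdot 15} - - \frac{259}{454} = \frac{\frac{1}{-141} \left(-416\right)}{345} + \frac{259}{454} = \left(- \frac{1}{141}\right) \left(-416\right) \frac{1}{345} + \frac{259}{454} = \frac{416}{141} \cdot \frac{1}{345} + \frac{259}{454} = \frac{416}{48645} + \frac{259}{454} = \frac{12787919}{22084830}$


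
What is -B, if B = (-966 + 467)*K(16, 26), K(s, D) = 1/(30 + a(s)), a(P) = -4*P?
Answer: -499/34 ≈ -14.676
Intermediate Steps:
K(s, D) = 1/(30 - 4*s)
B = 499/34 (B = (-966 + 467)*(-1/(-30 + 4*16)) = -(-499)/(-30 + 64) = -(-499)/34 = -499*(-1/34) = 499/34 ≈ 14.676)
-B = -1*499/34 = -499/34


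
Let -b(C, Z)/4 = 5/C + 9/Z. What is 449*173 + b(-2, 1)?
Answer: 77651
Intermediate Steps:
b(C, Z) = -36/Z - 20/C (b(C, Z) = -4*(5/C + 9/Z) = -36/Z - 20/C)
449*173 + b(-2, 1) = 449*173 + (-36/1 - 20/(-2)) = 77677 + (-36*1 - 20*(-½)) = 77677 + (-36 + 10) = 77677 - 26 = 77651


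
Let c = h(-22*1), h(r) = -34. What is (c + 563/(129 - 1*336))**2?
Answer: 57775201/42849 ≈ 1348.3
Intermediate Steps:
c = -34
(c + 563/(129 - 1*336))**2 = (-34 + 563/(129 - 1*336))**2 = (-34 + 563/(129 - 336))**2 = (-34 + 563/(-207))**2 = (-34 + 563*(-1/207))**2 = (-34 - 563/207)**2 = (-7601/207)**2 = 57775201/42849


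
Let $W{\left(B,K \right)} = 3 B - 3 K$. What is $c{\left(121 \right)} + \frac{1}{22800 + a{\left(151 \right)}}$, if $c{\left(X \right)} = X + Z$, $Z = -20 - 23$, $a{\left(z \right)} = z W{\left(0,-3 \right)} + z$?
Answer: $\frac{1896181}{24310} \approx 78.0$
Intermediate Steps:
$W{\left(B,K \right)} = - 3 K + 3 B$
$a{\left(z \right)} = 10 z$ ($a{\left(z \right)} = z \left(\left(-3\right) \left(-3\right) + 3 \cdot 0\right) + z = z \left(9 + 0\right) + z = z 9 + z = 9 z + z = 10 z$)
$Z = -43$
$c{\left(X \right)} = -43 + X$ ($c{\left(X \right)} = X - 43 = -43 + X$)
$c{\left(121 \right)} + \frac{1}{22800 + a{\left(151 \right)}} = \left(-43 + 121\right) + \frac{1}{22800 + 10 \cdot 151} = 78 + \frac{1}{22800 + 1510} = 78 + \frac{1}{24310} = \frac{1896181}{24310}$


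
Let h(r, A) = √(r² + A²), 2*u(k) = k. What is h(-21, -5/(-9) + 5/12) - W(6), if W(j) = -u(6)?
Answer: 3 + 7*√11689/36 ≈ 24.022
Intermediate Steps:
u(k) = k/2
W(j) = -3 (W(j) = -6/2 = -1*3 = -3)
h(r, A) = √(A² + r²)
h(-21, -5/(-9) + 5/12) - W(6) = √((-5/(-9) + 5/12)² + (-21)²) - 1*(-3) = √((-5*(-⅑) + 5*(1/12))² + 441) + 3 = √((5/9 + 5/12)² + 441) + 3 = √((35/36)² + 441) + 3 = √(1225/1296 + 441) + 3 = √(572761/1296) + 3 = 7*√11689/36 + 3 = 3 + 7*√11689/36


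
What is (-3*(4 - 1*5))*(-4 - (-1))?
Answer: -9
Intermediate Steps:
(-3*(4 - 1*5))*(-4 - (-1)) = (-3*(4 - 5))*(-4 - 1*(-1)) = (-3*(-1))*(-4 + 1) = 3*(-3) = -9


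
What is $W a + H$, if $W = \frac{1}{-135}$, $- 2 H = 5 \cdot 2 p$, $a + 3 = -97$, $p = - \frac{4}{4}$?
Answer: $\frac{155}{27} \approx 5.7407$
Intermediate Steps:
$p = -1$ ($p = \left(-4\right) \frac{1}{4} = -1$)
$a = -100$ ($a = -3 - 97 = -100$)
$H = 5$ ($H = - \frac{5 \cdot 2 \left(-1\right)}{2} = - \frac{10 \left(-1\right)}{2} = \left(- \frac{1}{2}\right) \left(-10\right) = 5$)
$W = - \frac{1}{135} \approx -0.0074074$
$W a + H = \left(- \frac{1}{135}\right) \left(-100\right) + 5 = \frac{20}{27} + 5 = \frac{155}{27}$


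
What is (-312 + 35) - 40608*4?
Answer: -162709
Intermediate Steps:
(-312 + 35) - 40608*4 = -277 - 864*188 = -277 - 162432 = -162709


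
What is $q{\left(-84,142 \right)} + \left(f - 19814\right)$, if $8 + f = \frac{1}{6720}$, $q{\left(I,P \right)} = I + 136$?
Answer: $- \frac{132854399}{6720} \approx -19770.0$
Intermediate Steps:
$q{\left(I,P \right)} = 136 + I$
$f = - \frac{53759}{6720}$ ($f = -8 + \frac{1}{6720} = - \frac{53759}{6720} \approx -7.9998$)
$q{\left(-84,142 \right)} + \left(f - 19814\right) = \left(136 - 84\right) - \frac{133203839}{6720} = 52 - \frac{133203839}{6720} = - \frac{132854399}{6720}$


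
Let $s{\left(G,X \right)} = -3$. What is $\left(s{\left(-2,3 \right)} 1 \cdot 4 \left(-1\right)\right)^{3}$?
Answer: $1728$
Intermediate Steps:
$\left(s{\left(-2,3 \right)} 1 \cdot 4 \left(-1\right)\right)^{3} = \left(\left(-3\right) 1 \cdot 4 \left(-1\right)\right)^{3} = \left(\left(-3\right) 4 \left(-1\right)\right)^{3} = \left(\left(-12\right) \left(-1\right)\right)^{3} = 12^{3} = 1728$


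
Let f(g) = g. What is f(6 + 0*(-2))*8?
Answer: 48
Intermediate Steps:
f(6 + 0*(-2))*8 = (6 + 0*(-2))*8 = (6 + 0)*8 = 6*8 = 48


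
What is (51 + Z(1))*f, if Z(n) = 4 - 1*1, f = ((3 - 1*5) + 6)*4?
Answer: 864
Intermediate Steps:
f = 16 (f = ((3 - 5) + 6)*4 = (-2 + 6)*4 = 4*4 = 16)
Z(n) = 3 (Z(n) = 4 - 1 = 3)
(51 + Z(1))*f = (51 + 3)*16 = 54*16 = 864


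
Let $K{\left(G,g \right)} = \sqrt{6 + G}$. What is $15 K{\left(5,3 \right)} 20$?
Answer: $300 \sqrt{11} \approx 994.99$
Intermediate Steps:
$15 K{\left(5,3 \right)} 20 = 15 \sqrt{6 + 5} \cdot 20 = 15 \sqrt{11} \cdot 20 = 300 \sqrt{11}$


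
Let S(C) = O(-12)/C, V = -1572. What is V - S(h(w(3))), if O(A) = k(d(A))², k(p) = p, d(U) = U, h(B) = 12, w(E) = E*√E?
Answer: -1584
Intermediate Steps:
w(E) = E^(3/2)
O(A) = A²
S(C) = 144/C (S(C) = (-12)²/C = 144/C)
V - S(h(w(3))) = -1572 - 144/12 = -1572 - 1*12 = -1572 - 12 = -1584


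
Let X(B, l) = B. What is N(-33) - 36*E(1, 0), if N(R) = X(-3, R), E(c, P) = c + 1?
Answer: -75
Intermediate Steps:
E(c, P) = 1 + c
N(R) = -3
N(-33) - 36*E(1, 0) = -3 - 36*(1 + 1) = -3 - 36*2 = -3 - 1*72 = -3 - 72 = -75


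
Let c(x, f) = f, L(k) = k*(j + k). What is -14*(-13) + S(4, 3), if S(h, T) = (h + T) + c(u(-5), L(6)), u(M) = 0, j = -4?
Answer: 201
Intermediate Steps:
L(k) = k*(-4 + k)
S(h, T) = 12 + T + h (S(h, T) = (h + T) + 6*(-4 + 6) = (T + h) + 6*2 = (T + h) + 12 = 12 + T + h)
-14*(-13) + S(4, 3) = -14*(-13) + (12 + 3 + 4) = 182 + 19 = 201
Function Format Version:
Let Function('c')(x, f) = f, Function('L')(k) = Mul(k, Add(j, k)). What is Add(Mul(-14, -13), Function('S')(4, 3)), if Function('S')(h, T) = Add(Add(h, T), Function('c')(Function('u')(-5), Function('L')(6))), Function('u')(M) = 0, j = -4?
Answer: 201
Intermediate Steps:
Function('L')(k) = Mul(k, Add(-4, k))
Function('S')(h, T) = Add(12, T, h) (Function('S')(h, T) = Add(Add(h, T), Mul(6, Add(-4, 6))) = Add(Add(T, h), Mul(6, 2)) = Add(Add(T, h), 12) = Add(12, T, h))
Add(Mul(-14, -13), Function('S')(4, 3)) = Add(Mul(-14, -13), Add(12, 3, 4)) = Add(182, 19) = 201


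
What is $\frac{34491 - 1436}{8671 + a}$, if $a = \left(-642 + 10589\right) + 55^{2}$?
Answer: $\frac{33055}{21643} \approx 1.5273$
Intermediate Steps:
$a = 12972$ ($a = 9947 + 3025 = 12972$)
$\frac{34491 - 1436}{8671 + a} = \frac{34491 - 1436}{8671 + 12972} = \frac{33055}{21643}$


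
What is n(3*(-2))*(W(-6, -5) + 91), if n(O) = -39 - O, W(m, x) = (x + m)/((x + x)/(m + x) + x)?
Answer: -46376/15 ≈ -3091.7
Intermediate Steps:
W(m, x) = (m + x)/(x + 2*x/(m + x)) (W(m, x) = (m + x)/((2*x)/(m + x) + x) = (m + x)/(2*x/(m + x) + x) = (m + x)/(x + 2*x/(m + x)))
n(3*(-2))*(W(-6, -5) + 91) = (-39 - 3*(-2))*((-6 - 5)**2/((-5)*(2 - 6 - 5)) + 91) = (-39 - 1*(-6))*(-1/5*(-11)**2/(-9) + 91) = (-39 + 6)*(-1/5*121*(-1/9) + 91) = -33*(121/45 + 91) = -33*4216/45 = -46376/15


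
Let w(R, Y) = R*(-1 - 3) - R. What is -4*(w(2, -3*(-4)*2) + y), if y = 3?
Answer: 28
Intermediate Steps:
w(R, Y) = -5*R (w(R, Y) = R*(-4) - R = -4*R - R = -5*R)
-4*(w(2, -3*(-4)*2) + y) = -4*(-5*2 + 3) = -4*(-10 + 3) = -4*(-7) = 28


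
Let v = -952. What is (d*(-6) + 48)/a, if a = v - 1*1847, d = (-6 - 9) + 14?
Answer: -6/311 ≈ -0.019293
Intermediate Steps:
d = -1 (d = -15 + 14 = -1)
a = -2799 (a = -952 - 1*1847 = -952 - 1847 = -2799)
(d*(-6) + 48)/a = (-1*(-6) + 48)/(-2799) = (6 + 48)*(-1/2799) = 54*(-1/2799) = -6/311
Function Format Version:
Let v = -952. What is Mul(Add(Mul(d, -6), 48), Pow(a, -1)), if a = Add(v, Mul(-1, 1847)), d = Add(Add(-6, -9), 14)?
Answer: Rational(-6, 311) ≈ -0.019293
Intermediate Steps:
d = -1 (d = Add(-15, 14) = -1)
a = -2799 (a = Add(-952, Mul(-1, 1847)) = Add(-952, -1847) = -2799)
Mul(Add(Mul(d, -6), 48), Pow(a, -1)) = Mul(Add(Mul(-1, -6), 48), Pow(-2799, -1)) = Mul(Add(6, 48), Rational(-1, 2799)) = Mul(54, Rational(-1, 2799)) = Rational(-6, 311)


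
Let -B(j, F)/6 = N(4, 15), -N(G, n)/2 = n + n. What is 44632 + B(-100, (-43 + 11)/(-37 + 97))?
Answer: 44992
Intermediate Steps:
N(G, n) = -4*n (N(G, n) = -2*(n + n) = -4*n)
B(j, F) = 360 (B(j, F) = -(-24)*15 = -6*(-60) = 360)
44632 + B(-100, (-43 + 11)/(-37 + 97)) = 44632 + 360 = 44992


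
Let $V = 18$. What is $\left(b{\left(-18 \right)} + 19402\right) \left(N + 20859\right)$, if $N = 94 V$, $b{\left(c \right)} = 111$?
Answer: $440037663$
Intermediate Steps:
$N = 1692$ ($N = 94 \cdot 18 = 1692$)
$\left(b{\left(-18 \right)} + 19402\right) \left(N + 20859\right) = \left(111 + 19402\right) \left(1692 + 20859\right) = 19513 \cdot 22551 = 440037663$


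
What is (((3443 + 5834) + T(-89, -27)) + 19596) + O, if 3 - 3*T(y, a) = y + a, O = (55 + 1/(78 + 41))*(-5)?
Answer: 10223632/357 ≈ 28638.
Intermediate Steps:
O = -32730/119 (O = (55 + 1/119)*(-5) = (6546/119)*(-5) = -32730/119 ≈ -275.04)
T(y, a) = 1 - a/3 - y/3 (T(y, a) = 1 - (y + a)/3 = 1 - (a + y)/3 = 1 + (-a/3 - y/3) = 1 - a/3 - y/3)
(((3443 + 5834) + T(-89, -27)) + 19596) + O = (((3443 + 5834) + (1 - ⅓*(-27) - ⅓*(-89))) + 19596) - 32730/119 = ((9277 + (1 + 9 + 89/3)) + 19596) - 32730/119 = ((9277 + 119/3) + 19596) - 32730/119 = (27950/3 + 19596) - 32730/119 = 86738/3 - 32730/119 = 10223632/357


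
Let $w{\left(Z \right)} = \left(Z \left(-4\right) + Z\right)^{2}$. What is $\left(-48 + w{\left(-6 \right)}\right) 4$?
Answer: $1104$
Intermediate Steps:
$w{\left(Z \right)} = 9 Z^{2}$ ($w{\left(Z \right)} = \left(- 4 Z + Z\right)^{2} = \left(- 3 Z\right)^{2} = 9 Z^{2}$)
$\left(-48 + w{\left(-6 \right)}\right) 4 = \left(-48 + 9 \left(-6\right)^{2}\right) 4 = \left(-48 + 9 \cdot 36\right) 4 = \left(-48 + 324\right) 4 = 276 \cdot 4 = 1104$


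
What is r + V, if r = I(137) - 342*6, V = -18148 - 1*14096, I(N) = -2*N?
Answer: -34570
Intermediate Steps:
V = -32244 (V = -18148 - 14096 = -32244)
r = -2326 (r = -2*137 - 342*6 = -274 - 2052 = -2326)
r + V = -2326 - 32244 = -34570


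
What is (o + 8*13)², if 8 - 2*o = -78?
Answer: 21609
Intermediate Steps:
o = 43 (o = 4 - ½*(-78) = 4 + 39 = 43)
(o + 8*13)² = (43 + 8*13)² = (43 + 104)² = 147² = 21609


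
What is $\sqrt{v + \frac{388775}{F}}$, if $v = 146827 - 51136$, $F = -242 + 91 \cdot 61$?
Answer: $\frac{\sqrt{2699160868846}}{5309} \approx 309.46$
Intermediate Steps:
$F = 5309$ ($F = -242 + 5551 = 5309$)
$v = 95691$ ($v = 146827 - 51136 = 95691$)
$\sqrt{v + \frac{388775}{F}} = \sqrt{95691 + \frac{388775}{5309}} = \sqrt{\frac{508412294}{5309}} = \frac{\sqrt{2699160868846}}{5309}$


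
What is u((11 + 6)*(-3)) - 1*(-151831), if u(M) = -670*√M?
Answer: 151831 - 670*I*√51 ≈ 1.5183e+5 - 4784.8*I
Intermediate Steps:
u((11 + 6)*(-3)) - 1*(-151831) = -670*I*√3*√(11 + 6) - 1*(-151831) = -670*I*√51 + 151831 = 151831 - 670*I*√51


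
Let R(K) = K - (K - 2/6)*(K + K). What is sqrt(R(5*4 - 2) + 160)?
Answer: I*sqrt(458) ≈ 21.401*I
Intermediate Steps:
R(K) = K - 2*K*(-1/3 + K) (R(K) = K - (K - 2*1/6)*2*K = K - (K - 1/3)*2*K = K - (-1/3 + K)*2*K = K - 2*K*(-1/3 + K))
sqrt(R(5*4 - 2) + 160) = sqrt((5*4 - 2)*(5 - 6*(5*4 - 2))/3 + 160) = sqrt((20 - 2)*(5 - 6*(20 - 2))/3 + 160) = sqrt((1/3)*18*(5 - 6*18) + 160) = sqrt((1/3)*18*(5 - 108) + 160) = sqrt((1/3)*18*(-103) + 160) = sqrt(-618 + 160) = sqrt(-458) = I*sqrt(458)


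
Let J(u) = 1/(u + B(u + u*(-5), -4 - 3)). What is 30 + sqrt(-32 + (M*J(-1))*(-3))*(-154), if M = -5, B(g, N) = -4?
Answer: 30 - 154*I*sqrt(35) ≈ 30.0 - 911.08*I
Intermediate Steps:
J(u) = 1/(-4 + u) (J(u) = 1/(u - 4) = 1/(-4 + u))
30 + sqrt(-32 + (M*J(-1))*(-3))*(-154) = 30 + sqrt(-32 - 5/(-4 - 1)*(-3))*(-154) = 30 + sqrt(-32 - 5/(-5)*(-3))*(-154) = 30 + sqrt(-32 - 5*(-1/5)*(-3))*(-154) = 30 + sqrt(-32 + 1*(-3))*(-154) = 30 + sqrt(-32 - 3)*(-154) = 30 + sqrt(-35)*(-154) = 30 + (I*sqrt(35))*(-154) = 30 - 154*I*sqrt(35)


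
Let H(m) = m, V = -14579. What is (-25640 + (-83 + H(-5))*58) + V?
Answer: -45323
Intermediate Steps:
(-25640 + (-83 + H(-5))*58) + V = (-25640 + (-83 - 5)*58) - 14579 = (-25640 - 88*58) - 14579 = (-25640 - 5104) - 14579 = -30744 - 14579 = -45323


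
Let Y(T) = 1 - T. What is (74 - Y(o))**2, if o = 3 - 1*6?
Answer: 4900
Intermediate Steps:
o = -3 (o = 3 - 6 = -3)
(74 - Y(o))**2 = (74 - (1 - 1*(-3)))**2 = (74 - (1 + 3))**2 = (74 - 1*4)**2 = (74 - 4)**2 = 70**2 = 4900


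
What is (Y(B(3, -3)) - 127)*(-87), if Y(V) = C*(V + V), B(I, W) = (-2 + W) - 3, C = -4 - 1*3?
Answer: 1305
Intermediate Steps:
C = -7 (C = -4 - 3 = -7)
B(I, W) = -5 + W
Y(V) = -14*V (Y(V) = -7*(V + V) = -14*V)
(Y(B(3, -3)) - 127)*(-87) = (-14*(-5 - 3) - 127)*(-87) = (-14*(-8) - 127)*(-87) = (112 - 127)*(-87) = -15*(-87) = 1305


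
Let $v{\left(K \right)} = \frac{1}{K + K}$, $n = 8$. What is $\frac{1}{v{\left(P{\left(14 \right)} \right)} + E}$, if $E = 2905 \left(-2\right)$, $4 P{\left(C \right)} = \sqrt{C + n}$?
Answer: $- \frac{31955}{185658549} - \frac{\sqrt{22}}{371317098} \approx -0.00017213$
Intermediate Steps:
$P{\left(C \right)} = \frac{\sqrt{8 + C}}{4}$ ($P{\left(C \right)} = \frac{\sqrt{C + 8}}{4} = \frac{\sqrt{8 + C}}{4}$)
$E = -5810$
$v{\left(K \right)} = \frac{1}{2 K}$
$\frac{1}{v{\left(P{\left(14 \right)} \right)} + E} = \frac{1}{\frac{1}{2 \frac{\sqrt{8 + 14}}{4}} - 5810} = \frac{1}{\frac{1}{2 \frac{\sqrt{22}}{4}} - 5810} = \frac{1}{\frac{\frac{2}{11} \sqrt{22}}{2} - 5810} = \frac{1}{\frac{\sqrt{22}}{11} - 5810} = \frac{1}{-5810 + \frac{\sqrt{22}}{11}}$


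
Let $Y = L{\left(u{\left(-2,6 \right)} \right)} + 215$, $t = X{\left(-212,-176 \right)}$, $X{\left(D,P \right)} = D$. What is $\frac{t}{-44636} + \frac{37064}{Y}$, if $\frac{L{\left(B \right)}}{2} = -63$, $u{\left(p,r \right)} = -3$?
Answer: $\frac{413601893}{993151} \approx 416.45$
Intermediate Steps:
$L{\left(B \right)} = -126$ ($L{\left(B \right)} = 2 \left(-63\right) = -126$)
$t = -212$
$Y = 89$ ($Y = -126 + 215 = 89$)
$\frac{t}{-44636} + \frac{37064}{Y} = - \frac{212}{-44636} + \frac{37064}{89} = \left(-212\right) \left(- \frac{1}{44636}\right) + 37064 \cdot \frac{1}{89} = \frac{53}{11159} + \frac{37064}{89} = \frac{413601893}{993151}$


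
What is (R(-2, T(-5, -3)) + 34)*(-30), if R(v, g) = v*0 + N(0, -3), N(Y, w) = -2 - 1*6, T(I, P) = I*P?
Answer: -780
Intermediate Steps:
N(Y, w) = -8 (N(Y, w) = -2 - 6 = -8)
R(v, g) = -8 (R(v, g) = v*0 - 8 = 0 - 8 = -8)
(R(-2, T(-5, -3)) + 34)*(-30) = (-8 + 34)*(-30) = 26*(-30) = -780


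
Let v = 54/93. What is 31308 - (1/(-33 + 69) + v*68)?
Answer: 34895633/1116 ≈ 31269.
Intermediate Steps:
v = 18/31 (v = 54*(1/93) = 18/31 ≈ 0.58065)
31308 - (1/(-33 + 69) + v*68) = 31308 - (1/(-33 + 69) + (18/31)*68) = 31308 - (1/36 + 1224/31) = 31308 - 1*44095/1116 = 31308 - 44095/1116 = 34895633/1116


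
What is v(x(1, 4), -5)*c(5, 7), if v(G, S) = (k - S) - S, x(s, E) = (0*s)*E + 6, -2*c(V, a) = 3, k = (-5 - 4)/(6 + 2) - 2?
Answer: -165/16 ≈ -10.313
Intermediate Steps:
k = -25/8 (k = -9/8 - 2 = -25/8 ≈ -3.1250)
c(V, a) = -3/2 (c(V, a) = -½*3 = -3/2)
x(s, E) = 6 (x(s, E) = 0*E + 6 = 0 + 6 = 6)
v(G, S) = -25/8 - 2*S (v(G, S) = (-25/8 - S) - S = -25/8 - 2*S)
v(x(1, 4), -5)*c(5, 7) = (-25/8 - 2*(-5))*(-3/2) = (-25/8 + 10)*(-3/2) = (55/8)*(-3/2) = -165/16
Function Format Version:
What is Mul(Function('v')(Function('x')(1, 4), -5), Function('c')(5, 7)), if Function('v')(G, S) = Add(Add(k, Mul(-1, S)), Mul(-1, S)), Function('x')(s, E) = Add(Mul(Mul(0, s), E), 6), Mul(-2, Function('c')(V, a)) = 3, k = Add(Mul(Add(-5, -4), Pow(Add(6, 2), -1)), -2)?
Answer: Rational(-165, 16) ≈ -10.313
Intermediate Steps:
k = Rational(-25, 8) (k = Add(Mul(-9, Pow(8, -1)), -2) = Add(Mul(-9, Rational(1, 8)), -2) = Add(Rational(-9, 8), -2) = Rational(-25, 8) ≈ -3.1250)
Function('c')(V, a) = Rational(-3, 2) (Function('c')(V, a) = Mul(Rational(-1, 2), 3) = Rational(-3, 2))
Function('x')(s, E) = 6 (Function('x')(s, E) = Add(Mul(0, E), 6) = Add(0, 6) = 6)
Function('v')(G, S) = Add(Rational(-25, 8), Mul(-2, S)) (Function('v')(G, S) = Add(Add(Rational(-25, 8), Mul(-1, S)), Mul(-1, S)) = Add(Rational(-25, 8), Mul(-2, S)))
Mul(Function('v')(Function('x')(1, 4), -5), Function('c')(5, 7)) = Mul(Add(Rational(-25, 8), Mul(-2, -5)), Rational(-3, 2)) = Mul(Add(Rational(-25, 8), 10), Rational(-3, 2)) = Mul(Rational(55, 8), Rational(-3, 2)) = Rational(-165, 16)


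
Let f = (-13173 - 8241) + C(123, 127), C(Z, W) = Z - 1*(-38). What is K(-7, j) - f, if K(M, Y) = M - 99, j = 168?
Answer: 21147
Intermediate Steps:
C(Z, W) = 38 + Z (C(Z, W) = Z + 38 = 38 + Z)
K(M, Y) = -99 + M
f = -21253 (f = (-13173 - 8241) + (38 + 123) = -21414 + 161 = -21253)
K(-7, j) - f = (-99 - 7) - 1*(-21253) = -106 + 21253 = 21147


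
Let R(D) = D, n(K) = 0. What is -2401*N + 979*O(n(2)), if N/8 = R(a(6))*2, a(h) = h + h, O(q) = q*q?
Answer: -460992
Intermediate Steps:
O(q) = q**2
a(h) = 2*h
N = 192 (N = 8*((2*6)*2) = 8*(12*2) = 8*24 = 192)
-2401*N + 979*O(n(2)) = -2401*192 + 979*0**2 = -460992 + 979*0 = -460992 + 0 = -460992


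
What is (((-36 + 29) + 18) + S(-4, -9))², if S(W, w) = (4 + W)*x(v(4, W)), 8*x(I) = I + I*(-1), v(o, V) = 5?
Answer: 121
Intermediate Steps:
x(I) = 0 (x(I) = (I + I*(-1))/8 = (I - I)/8 = (⅛)*0 = 0)
S(W, w) = 0 (S(W, w) = (4 + W)*0 = 0)
(((-36 + 29) + 18) + S(-4, -9))² = (((-36 + 29) + 18) + 0)² = ((-7 + 18) + 0)² = (11 + 0)² = 11² = 121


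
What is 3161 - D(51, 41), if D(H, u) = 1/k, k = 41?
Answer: 129600/41 ≈ 3161.0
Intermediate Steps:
D(H, u) = 1/41
3161 - D(51, 41) = 3161 - 1*1/41 = 3161 - 1/41 = 129600/41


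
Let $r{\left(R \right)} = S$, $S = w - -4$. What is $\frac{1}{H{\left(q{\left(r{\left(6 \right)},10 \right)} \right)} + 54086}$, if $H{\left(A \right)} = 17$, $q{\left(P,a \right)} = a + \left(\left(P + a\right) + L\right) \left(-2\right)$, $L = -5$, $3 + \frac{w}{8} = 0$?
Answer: $\frac{1}{54103} \approx 1.8483 \cdot 10^{-5}$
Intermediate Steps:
$w = -24$ ($w = -24 + 8 \cdot 0 = -24 + 0 = -24$)
$S = -20$ ($S = -24 - -4 = -24 + 4 = -20$)
$r{\left(R \right)} = -20$
$q{\left(P,a \right)} = 10 - a - 2 P$ ($q{\left(P,a \right)} = a + \left(\left(P + a\right) - 5\right) \left(-2\right) = a + \left(-5 + P + a\right) \left(-2\right) = a - \left(-10 + 2 P + 2 a\right) = 10 - a - 2 P$)
$\frac{1}{H{\left(q{\left(r{\left(6 \right)},10 \right)} \right)} + 54086} = \frac{1}{17 + 54086} = \frac{1}{54103}$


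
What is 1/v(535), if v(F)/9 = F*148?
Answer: 1/712620 ≈ 1.4033e-6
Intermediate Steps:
v(F) = 1332*F (v(F) = 9*(F*148) = 9*(148*F) = 1332*F)
1/v(535) = 1/(1332*535) = 1/712620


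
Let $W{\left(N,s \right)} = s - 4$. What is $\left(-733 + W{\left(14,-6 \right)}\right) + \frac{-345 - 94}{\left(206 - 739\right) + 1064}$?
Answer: $- \frac{394972}{531} \approx -743.83$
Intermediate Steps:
$W{\left(N,s \right)} = -4 + s$
$\left(-733 + W{\left(14,-6 \right)}\right) + \frac{-345 - 94}{\left(206 - 739\right) + 1064} = \left(-733 - 10\right) + \frac{-345 - 94}{\left(206 - 739\right) + 1064} = \left(-733 - 10\right) - \frac{439}{\left(206 - 739\right) + 1064} = -743 - \frac{439}{-533 + 1064} = -743 - \frac{439}{531} = - \frac{394972}{531}$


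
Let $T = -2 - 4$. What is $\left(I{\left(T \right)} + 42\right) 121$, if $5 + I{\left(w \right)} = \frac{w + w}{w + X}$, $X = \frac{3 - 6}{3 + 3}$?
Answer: $\frac{61105}{13} \approx 4700.4$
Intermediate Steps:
$X = - \frac{1}{2}$ ($X = - \frac{3}{6} = \left(-3\right) \frac{1}{6} = - \frac{1}{2} \approx -0.5$)
$T = -6$ ($T = -2 - 4 = -6$)
$I{\left(w \right)} = -5 + \frac{2 w}{- \frac{1}{2} + w}$ ($I{\left(w \right)} = -5 + \frac{w + w}{w - \frac{1}{2}} = -5 + \frac{2 w}{- \frac{1}{2} + w}$)
$\left(I{\left(T \right)} + 42\right) 121 = \left(\frac{5 - -36}{-1 + 2 \left(-6\right)} + 42\right) 121 = \left(\frac{5 + 36}{-1 - 12} + 42\right) 121 = \left(\frac{1}{-13} \cdot 41 + 42\right) 121 = \left(\left(- \frac{1}{13}\right) 41 + 42\right) 121 = \left(- \frac{41}{13} + 42\right) 121 = \frac{505}{13} \cdot 121 = \frac{61105}{13}$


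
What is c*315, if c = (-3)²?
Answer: 2835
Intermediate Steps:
c = 9
c*315 = 9*315 = 2835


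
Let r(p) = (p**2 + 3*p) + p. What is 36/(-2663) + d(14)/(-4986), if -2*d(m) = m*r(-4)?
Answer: -36/2663 ≈ -0.013519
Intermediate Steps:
r(p) = p**2 + 4*p
d(m) = 0 (d(m) = -m*(-4*(4 - 4))/2 = -m*(-4*0)/2 = -m*0/2 = -1/2*0 = 0)
36/(-2663) + d(14)/(-4986) = 36/(-2663) + 0/(-4986) = 36*(-1/2663) + 0*(-1/4986) = -36/2663 + 0 = -36/2663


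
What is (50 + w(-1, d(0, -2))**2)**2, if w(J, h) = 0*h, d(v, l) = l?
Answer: 2500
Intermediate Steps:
w(J, h) = 0
(50 + w(-1, d(0, -2))**2)**2 = (50 + 0**2)**2 = (50 + 0)**2 = 50**2 = 2500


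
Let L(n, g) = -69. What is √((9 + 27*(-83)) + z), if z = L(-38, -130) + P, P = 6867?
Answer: √4566 ≈ 67.572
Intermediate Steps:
z = 6798 (z = -69 + 6867 = 6798)
√((9 + 27*(-83)) + z) = √((9 + 27*(-83)) + 6798) = √((9 - 2241) + 6798) = √(-2232 + 6798) = √4566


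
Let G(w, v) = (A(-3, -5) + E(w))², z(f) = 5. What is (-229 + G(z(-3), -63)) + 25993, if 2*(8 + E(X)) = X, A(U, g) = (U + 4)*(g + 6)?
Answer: 103137/4 ≈ 25784.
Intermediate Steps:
A(U, g) = (4 + U)*(6 + g)
E(X) = -8 + X/2
G(w, v) = (-7 + w/2)² (G(w, v) = ((24 + 4*(-5) + 6*(-3) - 3*(-5)) + (-8 + w/2))² = ((24 - 20 - 18 + 15) + (-8 + w/2))² = (1 + (-8 + w/2))² = (-7 + w/2)²)
(-229 + G(z(-3), -63)) + 25993 = (-229 + (-14 + 5)²/4) + 25993 = (-229 + (¼)*(-9)²) + 25993 = (-229 + (¼)*81) + 25993 = (-229 + 81/4) + 25993 = -835/4 + 25993 = 103137/4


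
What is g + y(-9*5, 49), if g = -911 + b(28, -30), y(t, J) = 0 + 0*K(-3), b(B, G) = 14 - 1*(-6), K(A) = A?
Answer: -891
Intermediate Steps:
b(B, G) = 20 (b(B, G) = 14 + 6 = 20)
y(t, J) = 0 (y(t, J) = 0 + 0*(-3) = 0 + 0 = 0)
g = -891 (g = -911 + 20 = -891)
g + y(-9*5, 49) = -891 + 0 = -891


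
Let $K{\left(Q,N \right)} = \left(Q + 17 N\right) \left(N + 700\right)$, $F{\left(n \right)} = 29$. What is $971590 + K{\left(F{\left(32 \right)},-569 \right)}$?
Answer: $-291774$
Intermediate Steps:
$K{\left(Q,N \right)} = \left(700 + N\right) \left(Q + 17 N\right)$ ($K{\left(Q,N \right)} = \left(Q + 17 N\right) \left(700 + N\right) = \left(700 + N\right) \left(Q + 17 N\right)$)
$971590 + K{\left(F{\left(32 \right)},-569 \right)} = 971590 + \left(17 \left(-569\right)^{2} + 700 \cdot 29 + 11900 \left(-569\right) - 16501\right) = 971590 + \left(17 \cdot 323761 + 20300 - 6771100 - 16501\right) = 971590 + \left(5503937 + 20300 - 6771100 - 16501\right) = 971590 - 1263364 = -291774$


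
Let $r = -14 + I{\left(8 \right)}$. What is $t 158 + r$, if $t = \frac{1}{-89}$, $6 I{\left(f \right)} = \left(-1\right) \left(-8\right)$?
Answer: $- \frac{3856}{267} \approx -14.442$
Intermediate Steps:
$I{\left(f \right)} = \frac{4}{3}$ ($I{\left(f \right)} = \frac{\left(-1\right) \left(-8\right)}{6} = \frac{1}{6} \cdot 8 = \frac{4}{3}$)
$r = - \frac{38}{3}$ ($r = -14 + \frac{4}{3} = - \frac{38}{3} \approx -12.667$)
$t = - \frac{1}{89} \approx -0.011236$
$t 158 + r = \left(- \frac{1}{89}\right) 158 - \frac{38}{3} = - \frac{158}{89} - \frac{38}{3} = - \frac{3856}{267}$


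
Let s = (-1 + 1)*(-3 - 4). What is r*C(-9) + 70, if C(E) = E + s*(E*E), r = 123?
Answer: -1037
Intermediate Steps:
s = 0 (s = 0*(-7) = 0)
C(E) = E (C(E) = E + 0*(E*E) = E + 0*E² = E + 0 = E)
r*C(-9) + 70 = 123*(-9) + 70 = -1107 + 70 = -1037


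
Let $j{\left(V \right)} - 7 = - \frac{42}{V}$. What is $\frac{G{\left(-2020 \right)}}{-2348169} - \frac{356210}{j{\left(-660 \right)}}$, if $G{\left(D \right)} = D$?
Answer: $- \frac{30669513058120}{608175771} \approx -50429.0$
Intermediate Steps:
$j{\left(V \right)} = 7 - \frac{42}{V}$
$\frac{G{\left(-2020 \right)}}{-2348169} - \frac{356210}{j{\left(-660 \right)}} = - \frac{2020}{-2348169} - \frac{356210}{7 - \frac{42}{-660}} = \left(-2020\right) \left(- \frac{1}{2348169}\right) - \frac{356210}{7 - - \frac{7}{110}} = \frac{2020}{2348169} - \frac{356210}{7 + \frac{7}{110}} = \frac{2020}{2348169} - \frac{356210}{\frac{777}{110}} = \frac{2020}{2348169} - \frac{39183100}{777} = - \frac{30669513058120}{608175771}$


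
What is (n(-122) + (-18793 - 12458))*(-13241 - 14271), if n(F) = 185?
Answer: 854687792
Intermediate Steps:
(n(-122) + (-18793 - 12458))*(-13241 - 14271) = (185 + (-18793 - 12458))*(-13241 - 14271) = (185 - 31251)*(-27512) = -31066*(-27512) = 854687792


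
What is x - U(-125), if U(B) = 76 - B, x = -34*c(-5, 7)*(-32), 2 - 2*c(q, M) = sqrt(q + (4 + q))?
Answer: 887 - 544*I*sqrt(6) ≈ 887.0 - 1332.5*I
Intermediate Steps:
c(q, M) = 1 - sqrt(4 + 2*q)/2 (c(q, M) = 1 - sqrt(q + (4 + q))/2 = 1 - sqrt(4 + 2*q)/2)
x = 1088 - 544*I*sqrt(6) (x = -34*(1 - sqrt(4 + 2*(-5))/2)*(-32) = -34*(1 - sqrt(4 - 10)/2)*(-32) = -34*(1 - I*sqrt(6)/2)*(-32) = (-34 + 17*I*sqrt(6))*(-32) = 1088 - 544*I*sqrt(6) ≈ 1088.0 - 1332.5*I)
x - U(-125) = (1088 - 544*I*sqrt(6)) - (76 - 1*(-125)) = (1088 - 544*I*sqrt(6)) - (76 + 125) = (1088 - 544*I*sqrt(6)) - 1*201 = (1088 - 544*I*sqrt(6)) - 201 = 887 - 544*I*sqrt(6)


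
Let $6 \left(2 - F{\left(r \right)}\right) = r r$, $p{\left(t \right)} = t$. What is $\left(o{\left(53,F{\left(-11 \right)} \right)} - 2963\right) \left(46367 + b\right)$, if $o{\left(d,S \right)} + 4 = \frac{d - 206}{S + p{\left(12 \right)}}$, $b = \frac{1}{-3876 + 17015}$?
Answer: $- \frac{66319864500054}{486143} \approx -1.3642 \cdot 10^{8}$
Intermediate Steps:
$F{\left(r \right)} = 2 - \frac{r^{2}}{6}$ ($F{\left(r \right)} = 2 - \frac{r r}{6} = 2 - \frac{r^{2}}{6}$)
$b = \frac{1}{13139} \approx 7.6109 \cdot 10^{-5}$
$o{\left(d,S \right)} = -4 + \frac{-206 + d}{12 + S}$ ($o{\left(d,S \right)} = -4 + \frac{d - 206}{S + 12} = -4 + \frac{-206 + d}{12 + S}$)
$\left(o{\left(53,F{\left(-11 \right)} \right)} - 2963\right) \left(46367 + b\right) = \left(\frac{-254 + 53 - 4 \left(2 - \frac{\left(-11\right)^{2}}{6}\right)}{12 + \left(2 - \frac{\left(-11\right)^{2}}{6}\right)} - 2963\right) \left(46367 + \frac{1}{13139}\right) = \left(\frac{-254 + 53 - 4 \left(2 - \frac{121}{6}\right)}{12 + \left(2 - \frac{121}{6}\right)} - 2963\right) \frac{609216014}{13139} = \left(\frac{-254 + 53 - - \frac{218}{3}}{12 - \frac{109}{6}} - 2963\right) \frac{609216014}{13139} = \left(\frac{-254 + 53 + \frac{218}{3}}{- \frac{37}{6}} - 2963\right) \frac{609216014}{13139} = \left(\left(- \frac{6}{37}\right) \left(- \frac{385}{3}\right) - 2963\right) \frac{609216014}{13139} = \left(\frac{770}{37} - 2963\right) \frac{609216014}{13139} = \left(- \frac{108861}{37}\right) \frac{609216014}{13139} = - \frac{66319864500054}{486143}$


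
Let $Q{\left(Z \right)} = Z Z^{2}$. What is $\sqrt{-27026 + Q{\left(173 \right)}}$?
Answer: $3 \sqrt{572299} \approx 2269.5$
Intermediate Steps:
$Q{\left(Z \right)} = Z^{3}$
$\sqrt{-27026 + Q{\left(173 \right)}} = \sqrt{-27026 + 173^{3}} = \sqrt{-27026 + 5177717} = \sqrt{5150691} = 3 \sqrt{572299}$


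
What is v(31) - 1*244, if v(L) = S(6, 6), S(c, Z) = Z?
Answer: -238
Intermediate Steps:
v(L) = 6
v(31) - 1*244 = 6 - 1*244 = 6 - 244 = -238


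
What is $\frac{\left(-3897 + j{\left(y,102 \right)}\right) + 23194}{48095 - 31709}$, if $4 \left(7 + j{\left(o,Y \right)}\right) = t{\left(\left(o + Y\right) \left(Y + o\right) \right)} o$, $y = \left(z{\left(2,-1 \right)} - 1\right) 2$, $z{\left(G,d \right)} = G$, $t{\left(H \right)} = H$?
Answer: $\frac{12349}{8193} \approx 1.5073$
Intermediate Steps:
$y = 2$ ($y = \left(2 - 1\right) 2 = 1 \cdot 2 = 2$)
$j{\left(o,Y \right)} = -7 + \frac{o \left(Y + o\right)^{2}}{4}$ ($j{\left(o,Y \right)} = -7 + \frac{\left(o + Y\right) \left(Y + o\right) o}{4} = -7 + \frac{\left(Y + o\right) \left(Y + o\right) o}{4} = -7 + \frac{\left(Y + o\right)^{2} o}{4} = -7 + \frac{o \left(Y + o\right)^{2}}{4}$)
$\frac{\left(-3897 + j{\left(y,102 \right)}\right) + 23194}{48095 - 31709} = \frac{\left(-3897 - \left(7 - \frac{102^{2} + 2^{2} + 2 \cdot 102 \cdot 2}{2}\right)\right) + 23194}{48095 - 31709} = \frac{\left(-3897 - \left(7 - \frac{10404 + 4 + 408}{2}\right)\right) + 23194}{16386} = \left(\left(-3897 - \left(7 - 5408\right)\right) + 23194\right) \frac{1}{16386} = \left(\left(-3897 + \left(-7 + 5408\right)\right) + 23194\right) \frac{1}{16386} = \left(\left(-3897 + 5401\right) + 23194\right) \frac{1}{16386} = \left(1504 + 23194\right) \frac{1}{16386} = 24698 \cdot \frac{1}{16386} = \frac{12349}{8193}$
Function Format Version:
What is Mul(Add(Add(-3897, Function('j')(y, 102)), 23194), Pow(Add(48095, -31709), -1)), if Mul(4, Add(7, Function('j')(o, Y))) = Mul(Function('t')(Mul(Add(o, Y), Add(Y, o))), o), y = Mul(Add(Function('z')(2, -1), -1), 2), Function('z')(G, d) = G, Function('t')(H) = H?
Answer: Rational(12349, 8193) ≈ 1.5073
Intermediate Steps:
y = 2 (y = Mul(Add(2, -1), 2) = Mul(1, 2) = 2)
Function('j')(o, Y) = Add(-7, Mul(Rational(1, 4), o, Pow(Add(Y, o), 2))) (Function('j')(o, Y) = Add(-7, Mul(Rational(1, 4), Mul(Mul(Add(o, Y), Add(Y, o)), o))) = Add(-7, Mul(Rational(1, 4), Mul(Mul(Add(Y, o), Add(Y, o)), o))) = Add(-7, Mul(Rational(1, 4), Mul(Pow(Add(Y, o), 2), o))) = Add(-7, Mul(Rational(1, 4), Mul(o, Pow(Add(Y, o), 2)))) = Add(-7, Mul(Rational(1, 4), o, Pow(Add(Y, o), 2))))
Mul(Add(Add(-3897, Function('j')(y, 102)), 23194), Pow(Add(48095, -31709), -1)) = Mul(Add(Add(-3897, Add(-7, Mul(Rational(1, 4), 2, Add(Pow(102, 2), Pow(2, 2), Mul(2, 102, 2))))), 23194), Pow(Add(48095, -31709), -1)) = Mul(Add(Add(-3897, Add(-7, Mul(Rational(1, 4), 2, Add(10404, 4, 408)))), 23194), Pow(16386, -1)) = Mul(Add(Add(-3897, Add(-7, Mul(Rational(1, 4), 2, 10816))), 23194), Rational(1, 16386)) = Mul(Add(Add(-3897, Add(-7, 5408)), 23194), Rational(1, 16386)) = Mul(Add(Add(-3897, 5401), 23194), Rational(1, 16386)) = Mul(Add(1504, 23194), Rational(1, 16386)) = Mul(24698, Rational(1, 16386)) = Rational(12349, 8193)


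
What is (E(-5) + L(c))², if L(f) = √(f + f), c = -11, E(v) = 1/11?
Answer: -2661/121 + 2*I*√22/11 ≈ -21.992 + 0.8528*I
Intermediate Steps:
E(v) = 1/11
L(f) = √2*√f (L(f) = √(2*f) = √2*√f)
(E(-5) + L(c))² = (1/11 + √2*√(-11))² = (1/11 + √2*(I*√11))² = (1/11 + I*√22)²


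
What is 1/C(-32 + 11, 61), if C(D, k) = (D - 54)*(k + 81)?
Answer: -1/10650 ≈ -9.3897e-5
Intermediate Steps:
C(D, k) = (-54 + D)*(81 + k)
1/C(-32 + 11, 61) = 1/(-4374 - 54*61 + 81*(-32 + 11) + (-32 + 11)*61) = 1/(-4374 - 3294 + 81*(-21) - 21*61) = 1/(-4374 - 3294 - 1701 - 1281) = 1/(-10650) = -1/10650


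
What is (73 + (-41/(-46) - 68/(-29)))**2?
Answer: 10342686601/1779556 ≈ 5811.9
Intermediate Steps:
(73 + (-41/(-46) - 68/(-29)))**2 = (73 + (-41*(-1/46) - 68*(-1/29)))**2 = (73 + (41/46 + 68/29))**2 = (73 + 4317/1334)**2 = (101699/1334)**2 = 10342686601/1779556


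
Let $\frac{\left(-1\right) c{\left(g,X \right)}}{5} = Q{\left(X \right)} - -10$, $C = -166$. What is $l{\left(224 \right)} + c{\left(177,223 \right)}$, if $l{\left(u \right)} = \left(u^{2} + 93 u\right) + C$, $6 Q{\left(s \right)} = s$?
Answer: $\frac{423637}{6} \approx 70606.0$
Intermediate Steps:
$Q{\left(s \right)} = \frac{s}{6}$
$l{\left(u \right)} = -166 + u^{2} + 93 u$ ($l{\left(u \right)} = \left(u^{2} + 93 u\right) - 166 = -166 + u^{2} + 93 u$)
$c{\left(g,X \right)} = -50 - \frac{5 X}{6}$ ($c{\left(g,X \right)} = - 5 \left(\frac{X}{6} - -10\right) = - 5 \left(\frac{X}{6} + 10\right) = - 5 \left(10 + \frac{X}{6}\right) = -50 - \frac{5 X}{6}$)
$l{\left(224 \right)} + c{\left(177,223 \right)} = \left(-166 + 224^{2} + 93 \cdot 224\right) - \frac{1415}{6} = \left(-166 + 50176 + 20832\right) - \frac{1415}{6} = 70842 - \frac{1415}{6} = \frac{423637}{6}$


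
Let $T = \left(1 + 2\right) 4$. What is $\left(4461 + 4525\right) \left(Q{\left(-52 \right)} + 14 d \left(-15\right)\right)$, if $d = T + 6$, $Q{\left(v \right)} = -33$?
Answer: $-34263618$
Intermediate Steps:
$T = 12$ ($T = 3 \cdot 4 = 12$)
$d = 18$ ($d = 12 + 6 = 18$)
$\left(4461 + 4525\right) \left(Q{\left(-52 \right)} + 14 d \left(-15\right)\right) = \left(4461 + 4525\right) \left(-33 + 14 \cdot 18 \left(-15\right)\right) = 8986 \left(-33 + 252 \left(-15\right)\right) = 8986 \left(-33 - 3780\right) = 8986 \left(-3813\right) = -34263618$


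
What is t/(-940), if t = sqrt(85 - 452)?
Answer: -I*sqrt(367)/940 ≈ -0.02038*I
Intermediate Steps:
t = I*sqrt(367) (t = sqrt(-367) = I*sqrt(367) ≈ 19.157*I)
t/(-940) = (I*sqrt(367))/(-940) = (I*sqrt(367))*(-1/940) = -I*sqrt(367)/940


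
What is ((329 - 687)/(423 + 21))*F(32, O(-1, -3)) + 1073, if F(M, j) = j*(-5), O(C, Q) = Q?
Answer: 78507/74 ≈ 1060.9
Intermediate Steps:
F(M, j) = -5*j
((329 - 687)/(423 + 21))*F(32, O(-1, -3)) + 1073 = ((329 - 687)/(423 + 21))*(-5*(-3)) + 1073 = -358/444*15 + 1073 = -358*1/444*15 + 1073 = -179/222*15 + 1073 = -895/74 + 1073 = 78507/74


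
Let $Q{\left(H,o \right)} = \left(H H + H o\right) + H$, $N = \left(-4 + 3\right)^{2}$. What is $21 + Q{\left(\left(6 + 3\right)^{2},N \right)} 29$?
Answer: $194988$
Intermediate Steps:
$N = 1$ ($N = \left(-1\right)^{2} = 1$)
$Q{\left(H,o \right)} = H + H^{2} + H o$ ($Q{\left(H,o \right)} = \left(H^{2} + H o\right) + H = H + H^{2} + H o$)
$21 + Q{\left(\left(6 + 3\right)^{2},N \right)} 29 = 21 + \left(6 + 3\right)^{2} \left(1 + \left(6 + 3\right)^{2} + 1\right) 29 = 21 + 9^{2} \left(1 + 9^{2} + 1\right) 29 = 21 + 81 \left(1 + 81 + 1\right) 29 = 21 + 81 \cdot 83 \cdot 29 = 21 + 6723 \cdot 29 = 21 + 194967 = 194988$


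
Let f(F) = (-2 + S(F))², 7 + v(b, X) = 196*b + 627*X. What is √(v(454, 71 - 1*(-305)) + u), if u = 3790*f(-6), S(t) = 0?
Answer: 583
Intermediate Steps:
v(b, X) = -7 + 196*b + 627*X (v(b, X) = -7 + (196*b + 627*X) = -7 + 196*b + 627*X)
f(F) = 4 (f(F) = (-2 + 0)² = (-2)² = 4)
u = 15160 (u = 3790*4 = 15160)
√(v(454, 71 - 1*(-305)) + u) = √((-7 + 196*454 + 627*(71 - 1*(-305))) + 15160) = √((-7 + 88984 + 627*(71 + 305)) + 15160) = √((-7 + 88984 + 627*376) + 15160) = √((-7 + 88984 + 235752) + 15160) = √(324729 + 15160) = √339889 = 583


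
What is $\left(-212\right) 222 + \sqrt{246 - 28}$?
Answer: $-47064 + \sqrt{218} \approx -47049.0$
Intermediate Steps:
$\left(-212\right) 222 + \sqrt{246 - 28} = -47064 + \sqrt{246 - 28} = -47064 + \sqrt{218}$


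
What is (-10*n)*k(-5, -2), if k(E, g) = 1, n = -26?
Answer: 260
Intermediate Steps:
(-10*n)*k(-5, -2) = -10*(-26)*1 = 260*1 = 260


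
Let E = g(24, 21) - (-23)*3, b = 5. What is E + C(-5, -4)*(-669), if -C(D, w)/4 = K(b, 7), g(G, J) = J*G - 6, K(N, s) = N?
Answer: 13947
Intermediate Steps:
g(G, J) = -6 + G*J (g(G, J) = G*J - 6 = -6 + G*J)
C(D, w) = -20 (C(D, w) = -4*5 = -20)
E = 567 (E = (-6 + 24*21) - (-23)*3 = (-6 + 504) - 1*(-69) = 498 + 69 = 567)
E + C(-5, -4)*(-669) = 567 - 20*(-669) = 567 + 13380 = 13947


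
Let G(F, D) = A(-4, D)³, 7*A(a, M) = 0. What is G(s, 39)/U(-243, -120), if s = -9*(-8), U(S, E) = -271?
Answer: 0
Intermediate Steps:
A(a, M) = 0 (A(a, M) = (⅐)*0 = 0)
s = 72
G(F, D) = 0 (G(F, D) = 0³ = 0)
G(s, 39)/U(-243, -120) = 0/(-271) = 0*(-1/271) = 0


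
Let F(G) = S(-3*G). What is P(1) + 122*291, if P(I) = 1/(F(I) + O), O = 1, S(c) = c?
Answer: 71003/2 ≈ 35502.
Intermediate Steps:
F(G) = -3*G
P(I) = 1/(1 - 3*I) (P(I) = 1/(-3*I + 1) = 1/(1 - 3*I))
P(1) + 122*291 = -1/(-1 + 3*1) + 122*291 = -1/(-1 + 3) + 35502 = -1/2 + 35502 = 71003/2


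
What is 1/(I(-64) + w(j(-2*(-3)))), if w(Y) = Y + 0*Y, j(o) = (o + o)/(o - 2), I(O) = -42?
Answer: -1/39 ≈ -0.025641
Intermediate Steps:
j(o) = 2*o/(-2 + o) (j(o) = (2*o)/(-2 + o) = 2*o/(-2 + o))
w(Y) = Y (w(Y) = Y + 0 = Y)
1/(I(-64) + w(j(-2*(-3)))) = 1/(-42 + 2*(-2*(-3))/(-2 - 2*(-3))) = 1/(-42 + 2*6/(-2 + 6)) = 1/(-42 + 2*6/4) = 1/(-42 + 2*6*(¼)) = 1/(-42 + 3) = 1/(-39) = -1/39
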